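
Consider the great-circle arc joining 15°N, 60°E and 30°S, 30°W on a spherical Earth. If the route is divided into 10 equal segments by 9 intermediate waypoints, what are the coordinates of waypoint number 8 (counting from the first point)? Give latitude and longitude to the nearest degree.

≈ 24°S, 9°W

Write both endpoints as unit vectors p₁, p₂ with components (cos φ cos λ, cos φ sin λ, sin φ).
The central angle between the endpoints is δ = arccos(p₁·p₂) ≈ 1.701 rad (97.4°).
Interpolate at f = 8/10 with slerp weights a = sin((1−f)δ)/sin δ ≈ 0.336, b = sin(fδ)/sin δ ≈ 0.986.
p = a·p₁ + b·p₂ ≈ (0.902, -0.146, -0.406); φ = arcsin(p_z) ≈ -23.96°, λ = atan2(p_y, p_x) ≈ -9.17°.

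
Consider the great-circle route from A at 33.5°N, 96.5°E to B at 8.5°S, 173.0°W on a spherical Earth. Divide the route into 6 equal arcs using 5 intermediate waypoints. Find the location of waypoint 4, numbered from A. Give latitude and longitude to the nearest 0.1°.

Convert each endpoint to a unit vector on the sphere (x = cos φ cos λ, y = cos φ sin λ, z = sin φ).
The central angle between the endpoints is δ = arccos(p₁·p₂) ≈ 1.660 rad (95.1°).
Interpolate at f = 4/6 with slerp weights a = sin((1−f)δ)/sin δ ≈ 0.528, b = sin(fδ)/sin δ ≈ 0.898.
p = a·p₁ + b·p₂ ≈ (-0.931, 0.329, 0.158); φ = arcsin(p_z) ≈ 9.12°, λ = atan2(p_y, p_x) ≈ 160.54°.

≈ 9.1°N, 160.5°E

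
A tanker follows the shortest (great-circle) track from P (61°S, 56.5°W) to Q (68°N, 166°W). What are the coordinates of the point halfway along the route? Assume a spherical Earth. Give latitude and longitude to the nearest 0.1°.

≈ (6.0°N, 101.0°W)

Write both endpoints as unit vectors p₁, p₂ with components (cos φ cos λ, cos φ sin λ, sin φ).
The central angle between the endpoints is δ = arccos(p₁·p₂) ≈ 2.629 rad (150.6°).
Interpolate at f = 1/2 with slerp weights a = sin((1−f)δ)/sin δ ≈ 1.973, b = sin(fδ)/sin δ ≈ 1.973.
p = a·p₁ + b·p₂ ≈ (-0.189, -0.976, 0.104); φ = arcsin(p_z) ≈ 5.95°, λ = atan2(p_y, p_x) ≈ -100.97°.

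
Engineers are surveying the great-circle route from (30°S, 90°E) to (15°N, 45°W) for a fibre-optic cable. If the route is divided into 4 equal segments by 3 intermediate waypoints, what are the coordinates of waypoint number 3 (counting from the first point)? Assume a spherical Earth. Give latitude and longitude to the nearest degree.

Convert each endpoint to a unit vector on the sphere (x = cos φ cos λ, y = cos φ sin λ, z = sin φ).
The central angle between the endpoints is δ = arccos(p₁·p₂) ≈ 2.376 rad (136.1°).
Interpolate at f = 3/4 with slerp weights a = sin((1−f)δ)/sin δ ≈ 0.808, b = sin(fδ)/sin δ ≈ 1.411.
p = a·p₁ + b·p₂ ≈ (0.964, -0.264, -0.039); φ = arcsin(p_z) ≈ -2.21°, λ = atan2(p_y, p_x) ≈ -15.34°.

≈ (2°S, 15°W)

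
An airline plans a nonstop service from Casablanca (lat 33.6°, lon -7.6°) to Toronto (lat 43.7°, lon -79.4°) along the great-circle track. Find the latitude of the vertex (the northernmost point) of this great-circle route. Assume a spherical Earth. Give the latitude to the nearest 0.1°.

≈ 45.9°

The great circle lies in the plane with unit normal n̂ = (p₁ × p₂)/|p₁ × p₂|.
Here n̂_z ≈ -0.696; the vertex latitude is φ_max = arccos|n̂_z| ≈ 45.9°.
Check via Clairaut: cos φ_max = |cos φ₁| · sin C = cos(33.6°)·sin(56.7°) ≈ 0.696, again giving ≈ 45.9°.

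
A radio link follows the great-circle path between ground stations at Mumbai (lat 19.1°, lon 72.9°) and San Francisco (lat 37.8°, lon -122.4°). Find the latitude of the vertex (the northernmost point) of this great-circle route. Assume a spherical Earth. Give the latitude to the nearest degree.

≈ 77°

The great circle lies in the plane with unit normal n̂ = (p₁ × p₂)/|p₁ × p₂|.
Here n̂_z ≈ +0.231; the vertex latitude is φ_max = arccos|n̂_z| ≈ 76.7°.
Check via Clairaut: cos φ_max = |cos φ₁| · sin C = cos(19.1°)·sin(14.1°) ≈ 0.231, again giving ≈ 76.7°.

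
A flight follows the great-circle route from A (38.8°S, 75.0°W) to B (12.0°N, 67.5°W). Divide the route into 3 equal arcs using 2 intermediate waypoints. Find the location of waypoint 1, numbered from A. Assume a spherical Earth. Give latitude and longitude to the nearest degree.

≈ (22°S, 72°W)

From cos δ = sin φ₁ sin φ₂ + cos φ₁ cos φ₂ cos Δλ, the central angle is δ ≈ 0.895 rad (51.3°).
Interpolate at f = 1/3 with slerp weights a = sin((1−f)δ)/sin δ ≈ 0.720, b = sin(fδ)/sin δ ≈ 0.377.
p = a·p₁ + b·p₂ ≈ (0.286, -0.883, -0.373); φ = arcsin(p_z) ≈ -21.90°, λ = atan2(p_y, p_x) ≈ -72.03°.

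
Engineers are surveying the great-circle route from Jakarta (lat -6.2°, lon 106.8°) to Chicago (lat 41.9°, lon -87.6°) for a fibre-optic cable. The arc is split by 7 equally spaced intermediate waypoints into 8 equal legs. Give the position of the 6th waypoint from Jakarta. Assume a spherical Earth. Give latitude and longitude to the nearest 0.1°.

≈ lat 70.0°, lon -130.6°

The haversine formula gives a central angle δ ≈ 2.480 rad (142.1°) between the endpoints.
Interpolate at f = 6/8 with slerp weights a = sin((1−f)δ)/sin δ ≈ 0.945, b = sin(fδ)/sin δ ≈ 1.560.
p = a·p₁ + b·p₂ ≈ (-0.223, -0.260, 0.939); φ = arcsin(p_z) ≈ 69.96°, λ = atan2(p_y, p_x) ≈ -130.60°.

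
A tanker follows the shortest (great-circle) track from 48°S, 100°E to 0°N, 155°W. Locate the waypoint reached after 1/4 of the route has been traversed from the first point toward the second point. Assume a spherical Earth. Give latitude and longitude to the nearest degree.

Write both endpoints as unit vectors p₁, p₂ with components (cos φ cos λ, cos φ sin λ, sin φ).
The central angle between the endpoints is δ = arccos(p₁·p₂) ≈ 1.745 rad (100.0°).
Interpolate at f = 1/4 with slerp weights a = sin((1−f)δ)/sin δ ≈ 0.981, b = sin(fδ)/sin δ ≈ 0.429.
p = a·p₁ + b·p₂ ≈ (-0.503, 0.465, -0.729); φ = arcsin(p_z) ≈ -46.78°, λ = atan2(p_y, p_x) ≈ 137.24°.

≈ 47°S, 137°E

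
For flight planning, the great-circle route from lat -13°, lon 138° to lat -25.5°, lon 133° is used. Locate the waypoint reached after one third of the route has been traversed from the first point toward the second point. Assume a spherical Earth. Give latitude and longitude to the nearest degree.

The haversine formula gives a central angle δ ≈ 0.233 rad (13.4°) between the endpoints.
Interpolate at f = 1/3 with slerp weights a = sin((1−f)δ)/sin δ ≈ 0.670, b = sin(fδ)/sin δ ≈ 0.336.
p = a·p₁ + b·p₂ ≈ (-0.692, 0.659, -0.295); φ = arcsin(p_z) ≈ -17.18°, λ = atan2(p_y, p_x) ≈ 136.41°.

≈ lat -17°, lon 136°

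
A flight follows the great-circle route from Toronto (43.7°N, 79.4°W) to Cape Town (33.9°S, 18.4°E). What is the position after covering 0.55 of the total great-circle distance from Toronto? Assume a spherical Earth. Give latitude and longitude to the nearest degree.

≈ (3°N, 22°W)

Write both endpoints as unit vectors p₁, p₂ with components (cos φ cos λ, cos φ sin λ, sin φ).
The central angle between the endpoints is δ = arccos(p₁·p₂) ≈ 2.056 rad (117.8°).
Interpolate at f = 0.55 with slerp weights a = sin((1−f)δ)/sin δ ≈ 0.903, b = sin(fδ)/sin δ ≈ 1.023.
p = a·p₁ + b·p₂ ≈ (0.926, -0.374, 0.053); φ = arcsin(p_z) ≈ 3.06°, λ = atan2(p_y, p_x) ≈ -21.99°.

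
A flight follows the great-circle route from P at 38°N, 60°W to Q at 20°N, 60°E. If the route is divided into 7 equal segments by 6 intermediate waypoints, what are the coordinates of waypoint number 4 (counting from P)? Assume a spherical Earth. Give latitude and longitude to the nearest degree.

Write both endpoints as unit vectors p₁, p₂ with components (cos φ cos λ, cos φ sin λ, sin φ).
The central angle between the endpoints is δ = arccos(p₁·p₂) ≈ 1.731 rad (99.2°).
Interpolate at f = 4/7 with slerp weights a = sin((1−f)δ)/sin δ ≈ 0.684, b = sin(fδ)/sin δ ≈ 0.846.
p = a·p₁ + b·p₂ ≈ (0.667, 0.222, 0.711); φ = arcsin(p_z) ≈ 45.31°, λ = atan2(p_y, p_x) ≈ 18.38°.

≈ 45°N, 18°E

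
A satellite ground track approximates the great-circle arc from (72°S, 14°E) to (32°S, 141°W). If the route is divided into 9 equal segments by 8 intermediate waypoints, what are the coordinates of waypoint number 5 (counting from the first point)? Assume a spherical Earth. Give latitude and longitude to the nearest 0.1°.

≈ (64.6°S, 131.1°W)

Write both endpoints as unit vectors p₁, p₂ with components (cos φ cos λ, cos φ sin λ, sin φ).
The central angle between the endpoints is δ = arccos(p₁·p₂) ≈ 1.301 rad (74.5°).
Interpolate at f = 5/9 with slerp weights a = sin((1−f)δ)/sin δ ≈ 0.567, b = sin(fδ)/sin δ ≈ 0.686.
p = a·p₁ + b·p₂ ≈ (-0.282, -0.324, -0.903); φ = arcsin(p_z) ≈ -64.56°, λ = atan2(p_y, p_x) ≈ -131.07°.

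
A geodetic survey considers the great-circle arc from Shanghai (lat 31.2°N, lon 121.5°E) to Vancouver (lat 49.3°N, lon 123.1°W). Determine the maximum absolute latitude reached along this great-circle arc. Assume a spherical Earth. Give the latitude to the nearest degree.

The great circle lies in the plane with unit normal n̂ = (p₁ × p₂)/|p₁ × p₂|.
Here n̂_z ≈ +0.510; the vertex latitude is φ_max = arccos|n̂_z| ≈ 59.3°.

≈ 59°N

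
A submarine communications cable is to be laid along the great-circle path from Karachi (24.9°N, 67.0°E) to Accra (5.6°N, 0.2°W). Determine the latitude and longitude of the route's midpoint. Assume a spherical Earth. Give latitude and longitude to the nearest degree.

From cos δ = sin φ₁ sin φ₂ + cos φ₁ cos φ₂ cos Δλ, the central angle is δ ≈ 1.169 rad (67.0°).
Interpolate at f = 1/2 with slerp weights a = sin((1−f)δ)/sin δ ≈ 0.600, b = sin(fδ)/sin δ ≈ 0.600.
p = a·p₁ + b·p₂ ≈ (0.809, 0.499, 0.311); φ = arcsin(p_z) ≈ 18.12°, λ = atan2(p_y, p_x) ≈ 31.64°.

≈ 18°N, 32°E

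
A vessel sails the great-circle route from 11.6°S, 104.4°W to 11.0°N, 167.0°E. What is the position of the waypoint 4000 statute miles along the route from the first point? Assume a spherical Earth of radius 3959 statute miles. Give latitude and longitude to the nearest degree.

Convert each endpoint to a unit vector on the sphere (x = cos φ cos λ, y = cos φ sin λ, z = sin φ).
The central angle between the endpoints is δ = arccos(p₁·p₂) ≈ 1.586 rad (90.9°). The total great-circle distance is δ·R ≈ 1.586 × 3959 ≈ 6278 mi, so the target fraction is f = 4000/6278 ≈ 0.637.
Interpolate at f ≈ 0.637 with slerp weights a = sin((1−f)δ)/sin δ ≈ 0.544, b = sin(fδ)/sin δ ≈ 0.847.
p = a·p₁ + b·p₂ ≈ (-0.943, -0.329, 0.052); φ = arcsin(p_z) ≈ 2.99°, λ = atan2(p_y, p_x) ≈ -160.75°.

≈ 3°N, 161°W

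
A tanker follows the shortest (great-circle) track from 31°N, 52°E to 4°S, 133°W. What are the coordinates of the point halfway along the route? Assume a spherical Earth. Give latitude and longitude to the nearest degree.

The haversine formula gives a central angle δ ≈ 2.663 rad (152.6°) between the endpoints.
Interpolate at f = 1/2 with slerp weights a = sin((1−f)δ)/sin δ ≈ 2.111, b = sin(fδ)/sin δ ≈ 2.111.
p = a·p₁ + b·p₂ ≈ (-0.322, -0.114, 0.940); φ = arcsin(p_z) ≈ 70.02°, λ = atan2(p_y, p_x) ≈ -160.48°.

≈ 70°N, 160°W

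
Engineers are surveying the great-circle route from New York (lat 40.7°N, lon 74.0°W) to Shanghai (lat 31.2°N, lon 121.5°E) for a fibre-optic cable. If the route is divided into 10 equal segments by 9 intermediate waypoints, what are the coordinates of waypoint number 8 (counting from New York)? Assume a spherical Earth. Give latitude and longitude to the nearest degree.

Convert each endpoint to a unit vector on the sphere (x = cos φ cos λ, y = cos φ sin λ, z = sin φ).
The central angle between the endpoints is δ = arccos(p₁·p₂) ≈ 1.862 rad (106.7°).
Interpolate at f = 8/10 with slerp weights a = sin((1−f)δ)/sin δ ≈ 0.380, b = sin(fδ)/sin δ ≈ 1.041.
p = a·p₁ + b·p₂ ≈ (-0.386, 0.482, 0.787); φ = arcsin(p_z) ≈ 51.88°, λ = atan2(p_y, p_x) ≈ 128.66°.

≈ lat 52°N, lon 129°E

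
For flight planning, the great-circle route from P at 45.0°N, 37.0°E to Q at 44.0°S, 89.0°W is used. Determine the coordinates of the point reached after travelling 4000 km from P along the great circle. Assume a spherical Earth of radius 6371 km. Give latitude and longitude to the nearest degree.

≈ 26°N, 1°W

Write both endpoints as unit vectors p₁, p₂ with components (cos φ cos λ, cos φ sin λ, sin φ).
The central angle between the endpoints is δ = arccos(p₁·p₂) ≈ 2.482 rad (142.2°). The total great-circle distance is δ·R ≈ 2.482 × 6371 ≈ 15812 km, so the target fraction is f = 4000/15812 ≈ 0.253.
Interpolate at f ≈ 0.253 with slerp weights a = sin((1−f)δ)/sin δ ≈ 1.567, b = sin(fδ)/sin δ ≈ 0.958.
p = a·p₁ + b·p₂ ≈ (0.897, -0.023, 0.442); φ = arcsin(p_z) ≈ 26.23°, λ = atan2(p_y, p_x) ≈ -1.45°.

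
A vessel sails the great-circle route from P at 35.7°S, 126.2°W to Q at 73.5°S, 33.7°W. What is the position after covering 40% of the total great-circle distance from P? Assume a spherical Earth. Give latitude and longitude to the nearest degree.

≈ 56°S, 113°W

Convert each endpoint to a unit vector on the sphere (x = cos φ cos λ, y = cos φ sin λ, z = sin φ).
The central angle between the endpoints is δ = arccos(p₁·p₂) ≈ 0.989 rad (56.7°).
Interpolate at f = 0.40 with slerp weights a = sin((1−f)δ)/sin δ ≈ 0.669, b = sin(fδ)/sin δ ≈ 0.461.
p = a·p₁ + b·p₂ ≈ (-0.212, -0.511, -0.833); φ = arcsin(p_z) ≈ -56.39°, λ = atan2(p_y, p_x) ≈ -112.52°.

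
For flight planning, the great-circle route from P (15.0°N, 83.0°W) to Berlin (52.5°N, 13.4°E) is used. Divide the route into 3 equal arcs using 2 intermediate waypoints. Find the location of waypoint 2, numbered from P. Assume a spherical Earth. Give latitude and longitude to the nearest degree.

≈ (51°N, 31°W)

Write both endpoints as unit vectors p₁, p₂ with components (cos φ cos λ, cos φ sin λ, sin φ).
The central angle between the endpoints is δ = arccos(p₁·p₂) ≈ 1.431 rad (82.0°).
Interpolate at f = 2/3 with slerp weights a = sin((1−f)δ)/sin δ ≈ 0.464, b = sin(fδ)/sin δ ≈ 0.824.
p = a·p₁ + b·p₂ ≈ (0.542, -0.328, 0.773); φ = arcsin(p_z) ≈ 50.66°, λ = atan2(p_y, p_x) ≈ -31.18°.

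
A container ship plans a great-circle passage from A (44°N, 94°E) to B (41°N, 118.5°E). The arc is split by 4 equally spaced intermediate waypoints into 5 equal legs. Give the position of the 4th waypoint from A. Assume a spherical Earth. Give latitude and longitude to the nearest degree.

The haversine formula gives a central angle δ ≈ 0.318 rad (18.2°) between the endpoints.
Interpolate at f = 4/5 with slerp weights a = sin((1−f)δ)/sin δ ≈ 0.203, b = sin(fδ)/sin δ ≈ 0.805.
p = a·p₁ + b·p₂ ≈ (-0.300, 0.680, 0.669); φ = arcsin(p_z) ≈ 42.01°, λ = atan2(p_y, p_x) ≈ 113.82°.

≈ (42°N, 114°E)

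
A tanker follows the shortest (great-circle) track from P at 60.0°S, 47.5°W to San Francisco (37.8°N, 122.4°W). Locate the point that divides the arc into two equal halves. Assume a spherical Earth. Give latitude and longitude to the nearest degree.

Convert each endpoint to a unit vector on the sphere (x = cos φ cos λ, y = cos φ sin λ, z = sin φ).
The central angle between the endpoints is δ = arccos(p₁·p₂) ≈ 2.013 rad (115.3°).
Interpolate at f = 1/2 with slerp weights a = sin((1−f)δ)/sin δ ≈ 0.935, b = sin(fδ)/sin δ ≈ 0.935.
p = a·p₁ + b·p₂ ≈ (-0.080, -0.968, -0.237); φ = arcsin(p_z) ≈ -13.69°, λ = atan2(p_y, p_x) ≈ -94.72°.

≈ 14°S, 95°W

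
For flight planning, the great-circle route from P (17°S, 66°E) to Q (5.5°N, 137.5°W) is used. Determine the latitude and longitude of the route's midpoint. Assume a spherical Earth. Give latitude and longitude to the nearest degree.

≈ (26°S, 150°E)

Convert each endpoint to a unit vector on the sphere (x = cos φ cos λ, y = cos φ sin λ, z = sin φ).
The central angle between the endpoints is δ = arccos(p₁·p₂) ≈ 2.693 rad (154.3°).
Interpolate at f = 1/2 with slerp weights a = sin((1−f)δ)/sin δ ≈ 2.247, b = sin(fδ)/sin δ ≈ 2.247.
p = a·p₁ + b·p₂ ≈ (-0.775, 0.452, -0.442); φ = arcsin(p_z) ≈ -26.21°, λ = atan2(p_y, p_x) ≈ 149.75°.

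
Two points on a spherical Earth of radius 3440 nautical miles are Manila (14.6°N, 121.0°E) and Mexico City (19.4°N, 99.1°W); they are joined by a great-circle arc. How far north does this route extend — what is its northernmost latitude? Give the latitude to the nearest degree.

≈ 42°N

The great circle lies in the plane with unit normal n̂ = (p₁ × p₂)/|p₁ × p₂|.
Here n̂_z ≈ +0.745; the vertex latitude is φ_max = arccos|n̂_z| ≈ 41.8°.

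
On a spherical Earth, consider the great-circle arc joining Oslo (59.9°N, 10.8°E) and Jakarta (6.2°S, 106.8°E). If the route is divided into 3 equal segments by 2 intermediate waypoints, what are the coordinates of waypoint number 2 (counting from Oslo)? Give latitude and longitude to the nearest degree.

≈ 22°N, 90°E

From cos δ = sin φ₁ sin φ₂ + cos φ₁ cos φ₂ cos Δλ, the central angle is δ ≈ 1.717 rad (98.4°).
Interpolate at f = 2/3 with slerp weights a = sin((1−f)δ)/sin δ ≈ 0.547, b = sin(fδ)/sin δ ≈ 0.920.
p = a·p₁ + b·p₂ ≈ (0.005, 0.927, 0.374); φ = arcsin(p_z) ≈ 21.97°, λ = atan2(p_y, p_x) ≈ 89.68°.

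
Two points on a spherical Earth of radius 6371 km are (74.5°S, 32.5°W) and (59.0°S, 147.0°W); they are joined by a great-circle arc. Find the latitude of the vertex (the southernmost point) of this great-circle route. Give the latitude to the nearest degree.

≈ 79°S

The great circle lies in the plane with unit normal n̂ = (p₁ × p₂)/|p₁ × p₂|.
Here n̂_z ≈ -0.196; the vertex latitude is φ_max = arccos|n̂_z| ≈ 78.7°.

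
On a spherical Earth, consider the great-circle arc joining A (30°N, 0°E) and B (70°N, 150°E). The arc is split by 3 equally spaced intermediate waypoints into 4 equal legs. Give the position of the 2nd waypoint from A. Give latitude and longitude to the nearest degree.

≈ (68°N, 17°E)

Convert each endpoint to a unit vector on the sphere (x = cos φ cos λ, y = cos φ sin λ, z = sin φ).
The central angle between the endpoints is δ = arccos(p₁·p₂) ≈ 1.356 rad (77.7°).
Interpolate at f = 2/4 with slerp weights a = sin((1−f)δ)/sin δ ≈ 0.642, b = sin(fδ)/sin δ ≈ 0.642.
p = a·p₁ + b·p₂ ≈ (0.366, 0.110, 0.924); φ = arcsin(p_z) ≈ 67.55°, λ = atan2(p_y, p_x) ≈ 16.70°.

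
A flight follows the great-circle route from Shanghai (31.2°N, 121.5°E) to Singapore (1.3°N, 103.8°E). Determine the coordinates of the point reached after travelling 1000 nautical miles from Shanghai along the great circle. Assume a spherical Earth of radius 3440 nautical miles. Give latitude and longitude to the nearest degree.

≈ 17°N, 112°E

The haversine formula gives a central angle δ ≈ 0.598 rad (34.3°) between the endpoints. The total great-circle distance is δ·R ≈ 0.598 × 3440 ≈ 2057 nmi, so the target fraction is f = 1000/2057 ≈ 0.486.
Interpolate at f ≈ 0.486 with slerp weights a = sin((1−f)δ)/sin δ ≈ 0.537, b = sin(fδ)/sin δ ≈ 0.509.
p = a·p₁ + b·p₂ ≈ (-0.362, 0.886, 0.290); φ = arcsin(p_z) ≈ 16.85°, λ = atan2(p_y, p_x) ≈ 112.20°.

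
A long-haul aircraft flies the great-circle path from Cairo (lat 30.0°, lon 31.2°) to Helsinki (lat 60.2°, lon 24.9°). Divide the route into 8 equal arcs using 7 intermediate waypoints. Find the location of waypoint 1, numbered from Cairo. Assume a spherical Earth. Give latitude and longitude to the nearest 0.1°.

Write both endpoints as unit vectors p₁, p₂ with components (cos φ cos λ, cos φ sin λ, sin φ).
The central angle between the endpoints is δ = arccos(p₁·p₂) ≈ 0.532 rad (30.5°).
Interpolate at f = 1/8 with slerp weights a = sin((1−f)δ)/sin δ ≈ 0.885, b = sin(fδ)/sin δ ≈ 0.131.
p = a·p₁ + b·p₂ ≈ (0.715, 0.424, 0.556); φ = arcsin(p_z) ≈ 33.79°, λ = atan2(p_y, p_x) ≈ 30.71°.

≈ lat 33.8°, lon 30.7°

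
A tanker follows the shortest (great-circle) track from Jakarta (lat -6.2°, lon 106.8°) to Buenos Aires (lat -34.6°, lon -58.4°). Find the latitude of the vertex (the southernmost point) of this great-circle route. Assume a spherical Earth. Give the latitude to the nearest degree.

The great circle lies in the plane with unit normal n̂ = (p₁ × p₂)/|p₁ × p₂|.
Here n̂_z ≈ -0.306; the vertex latitude is φ_max = arccos|n̂_z| ≈ 72.2°.
Check via Clairaut: cos φ_max = |cos φ₁| · sin C = cos(6.2°)·sin(162.1°) ≈ 0.306, again giving ≈ 72.2°.

≈ -72°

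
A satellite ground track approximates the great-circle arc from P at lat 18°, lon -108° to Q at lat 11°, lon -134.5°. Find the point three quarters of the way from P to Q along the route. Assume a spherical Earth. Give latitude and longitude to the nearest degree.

≈ lat 13°, lon -128°

Write both endpoints as unit vectors p₁, p₂ with components (cos φ cos λ, cos φ sin λ, sin φ).
The central angle between the endpoints is δ = arccos(p₁·p₂) ≈ 0.464 rad (26.6°).
Interpolate at f = 3/4 with slerp weights a = sin((1−f)δ)/sin δ ≈ 0.259, b = sin(fδ)/sin δ ≈ 0.762.
p = a·p₁ + b·p₂ ≈ (-0.600, -0.767, 0.225); φ = arcsin(p_z) ≈ 13.02°, λ = atan2(p_y, p_x) ≈ -128.03°.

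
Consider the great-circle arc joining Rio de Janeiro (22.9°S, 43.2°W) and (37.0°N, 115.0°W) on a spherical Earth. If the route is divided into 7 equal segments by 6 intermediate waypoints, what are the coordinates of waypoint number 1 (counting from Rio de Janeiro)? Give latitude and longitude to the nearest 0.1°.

≈ (14.2°S, 53.3°W)

From cos δ = sin φ₁ sin φ₂ + cos φ₁ cos φ₂ cos Δλ, the central angle is δ ≈ 1.575 rad (90.3°).
Interpolate at f = 1/7 with slerp weights a = sin((1−f)δ)/sin δ ≈ 0.976, b = sin(fδ)/sin δ ≈ 0.223.
p = a·p₁ + b·p₂ ≈ (0.580, -0.777, -0.245); φ = arcsin(p_z) ≈ -14.21°, λ = atan2(p_y, p_x) ≈ -53.26°.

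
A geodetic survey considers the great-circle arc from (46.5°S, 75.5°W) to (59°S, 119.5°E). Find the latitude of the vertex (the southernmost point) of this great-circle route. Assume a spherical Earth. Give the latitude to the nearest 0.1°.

The great circle lies in the plane with unit normal n̂ = (p₁ × p₂)/|p₁ × p₂|.
Here n̂_z ≈ -0.096; the vertex latitude is φ_max = arccos|n̂_z| ≈ 84.5°.

≈ 84.5°S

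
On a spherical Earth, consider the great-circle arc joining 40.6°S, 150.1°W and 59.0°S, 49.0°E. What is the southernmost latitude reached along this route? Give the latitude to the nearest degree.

The great circle lies in the plane with unit normal n̂ = (p₁ × p₂)/|p₁ × p₂|.
Here n̂_z ≈ -0.130; the vertex latitude is φ_max = arccos|n̂_z| ≈ 82.5°.
Check via Clairaut: cos φ_max = |cos φ₁| · sin C = cos(40.6°)·sin(170.1°) ≈ 0.130, again giving ≈ 82.5°.

≈ 83°S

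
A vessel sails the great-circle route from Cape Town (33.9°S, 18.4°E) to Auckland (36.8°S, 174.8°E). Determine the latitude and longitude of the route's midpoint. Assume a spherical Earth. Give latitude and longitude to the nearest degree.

≈ 74°S, 92°E

The haversine formula gives a central angle δ ≈ 1.849 rad (106.0°) between the endpoints.
Interpolate at f = 1/2 with slerp weights a = sin((1−f)δ)/sin δ ≈ 0.830, b = sin(fδ)/sin δ ≈ 0.830.
p = a·p₁ + b·p₂ ≈ (-0.008, 0.278, -0.961); φ = arcsin(p_z) ≈ -73.86°, λ = atan2(p_y, p_x) ≈ 91.69°.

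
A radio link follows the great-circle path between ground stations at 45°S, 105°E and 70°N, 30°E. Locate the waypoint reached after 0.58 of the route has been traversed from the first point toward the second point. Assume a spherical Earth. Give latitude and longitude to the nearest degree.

≈ 25°N, 79°E

Write both endpoints as unit vectors p₁, p₂ with components (cos φ cos λ, cos φ sin λ, sin φ).
The central angle between the endpoints is δ = arccos(p₁·p₂) ≈ 2.217 rad (127.0°).
Interpolate at f = 0.58 with slerp weights a = sin((1−f)δ)/sin δ ≈ 1.005, b = sin(fδ)/sin δ ≈ 1.202.
p = a·p₁ + b·p₂ ≈ (0.172, 0.892, 0.419); φ = arcsin(p_z) ≈ 24.76°, λ = atan2(p_y, p_x) ≈ 79.08°.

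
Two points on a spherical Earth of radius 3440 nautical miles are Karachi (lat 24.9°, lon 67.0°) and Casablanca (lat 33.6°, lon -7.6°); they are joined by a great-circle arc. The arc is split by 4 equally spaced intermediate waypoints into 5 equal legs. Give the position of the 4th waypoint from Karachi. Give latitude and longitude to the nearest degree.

Write both endpoints as unit vectors p₁, p₂ with components (cos φ cos λ, cos φ sin λ, sin φ).
The central angle between the endpoints is δ = arccos(p₁·p₂) ≈ 1.122 rad (64.3°).
Interpolate at f = 4/5 with slerp weights a = sin((1−f)δ)/sin δ ≈ 0.247, b = sin(fδ)/sin δ ≈ 0.868.
p = a·p₁ + b·p₂ ≈ (0.804, 0.111, 0.584); φ = arcsin(p_z) ≈ 35.75°, λ = atan2(p_y, p_x) ≈ 7.84°.

≈ lat 36°, lon 8°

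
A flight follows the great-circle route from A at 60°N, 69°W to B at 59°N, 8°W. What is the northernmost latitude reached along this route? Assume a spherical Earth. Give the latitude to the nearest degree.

The great circle lies in the plane with unit normal n̂ = (p₁ × p₂)/|p₁ × p₂|.
Here n̂_z ≈ +0.452; the vertex latitude is φ_max = arccos|n̂_z| ≈ 63.1°.
Check via Clairaut: cos φ_max = |cos φ₁| · sin C = cos(60.0°)·sin(64.8°) ≈ 0.452, again giving ≈ 63.1°.

≈ 63°N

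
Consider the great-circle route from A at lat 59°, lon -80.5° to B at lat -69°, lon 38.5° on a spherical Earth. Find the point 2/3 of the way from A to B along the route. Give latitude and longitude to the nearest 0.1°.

Write both endpoints as unit vectors p₁, p₂ with components (cos φ cos λ, cos φ sin λ, sin φ).
The central angle between the endpoints is δ = arccos(p₁·p₂) ≈ 2.668 rad (152.8°).
Interpolate at f = 2/3 with slerp weights a = sin((1−f)δ)/sin δ ≈ 1.701, b = sin(fδ)/sin δ ≈ 2.144.
p = a·p₁ + b·p₂ ≈ (0.746, -0.386, -0.543); φ = arcsin(p_z) ≈ -32.89°, λ = atan2(p_y, p_x) ≈ -27.36°.

≈ lat -32.9°, lon -27.4°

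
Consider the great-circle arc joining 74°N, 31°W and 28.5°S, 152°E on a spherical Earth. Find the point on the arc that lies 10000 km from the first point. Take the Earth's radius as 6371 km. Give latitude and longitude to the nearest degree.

Write both endpoints as unit vectors p₁, p₂ with components (cos φ cos λ, cos φ sin λ, sin φ).
The central angle between the endpoints is δ = arccos(p₁·p₂) ≈ 2.347 rad (134.5°). The total great-circle distance is δ·R ≈ 2.347 × 6371 ≈ 14953 km, so the target fraction is f = 10000/14953 ≈ 0.669.
Interpolate at f ≈ 0.669 with slerp weights a = sin((1−f)δ)/sin δ ≈ 0.983, b = sin(fδ)/sin δ ≈ 1.401.
p = a·p₁ + b·p₂ ≈ (-0.855, 0.439, 0.276); φ = arcsin(p_z) ≈ 16.03°, λ = atan2(p_y, p_x) ≈ 152.85°.

≈ 16°N, 153°E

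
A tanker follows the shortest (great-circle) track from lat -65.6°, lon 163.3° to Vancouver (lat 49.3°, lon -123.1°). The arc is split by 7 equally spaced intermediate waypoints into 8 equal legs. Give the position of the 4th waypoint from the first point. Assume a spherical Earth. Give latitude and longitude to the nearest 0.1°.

Write both endpoints as unit vectors p₁, p₂ with components (cos φ cos λ, cos φ sin λ, sin φ).
The central angle between the endpoints is δ = arccos(p₁·p₂) ≈ 2.232 rad (127.9°).
Interpolate at f = 4/8 with slerp weights a = sin((1−f)δ)/sin δ ≈ 1.139, b = sin(fδ)/sin δ ≈ 1.139.
p = a·p₁ + b·p₂ ≈ (-0.856, -0.487, -0.174); φ = arcsin(p_z) ≈ -10.00°, λ = atan2(p_y, p_x) ≈ -150.37°.

≈ lat -10.0°, lon -150.4°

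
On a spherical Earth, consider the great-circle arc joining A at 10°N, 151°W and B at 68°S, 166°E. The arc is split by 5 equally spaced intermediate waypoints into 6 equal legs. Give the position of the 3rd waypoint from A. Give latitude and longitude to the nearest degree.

≈ 30°S, 162°W

Write both endpoints as unit vectors p₁, p₂ with components (cos φ cos λ, cos φ sin λ, sin φ).
The central angle between the endpoints is δ = arccos(p₁·p₂) ≈ 1.462 rad (83.8°).
Interpolate at f = 3/6 with slerp weights a = sin((1−f)δ)/sin δ ≈ 0.672, b = sin(fδ)/sin δ ≈ 0.672.
p = a·p₁ + b·p₂ ≈ (-0.822, -0.260, -0.506); φ = arcsin(p_z) ≈ -30.40°, λ = atan2(p_y, p_x) ≈ -162.47°.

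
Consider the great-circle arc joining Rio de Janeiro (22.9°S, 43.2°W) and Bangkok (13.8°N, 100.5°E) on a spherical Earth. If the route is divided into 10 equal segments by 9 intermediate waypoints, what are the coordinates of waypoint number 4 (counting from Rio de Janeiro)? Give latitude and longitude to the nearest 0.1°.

≈ 18.7°S, 18.9°E

Write both endpoints as unit vectors p₁, p₂ with components (cos φ cos λ, cos φ sin λ, sin φ).
The central angle between the endpoints is δ = arccos(p₁·p₂) ≈ 2.521 rad (144.5°).
Interpolate at f = 4/10 with slerp weights a = sin((1−f)δ)/sin δ ≈ 1.718, b = sin(fδ)/sin δ ≈ 1.456.
p = a·p₁ + b·p₂ ≈ (0.896, 0.307, -0.321); φ = arcsin(p_z) ≈ -18.73°, λ = atan2(p_y, p_x) ≈ 18.91°.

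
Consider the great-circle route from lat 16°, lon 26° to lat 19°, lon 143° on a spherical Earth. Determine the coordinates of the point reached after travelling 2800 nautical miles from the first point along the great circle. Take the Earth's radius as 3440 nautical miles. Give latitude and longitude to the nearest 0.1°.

≈ lat 30.5°, lon 74.7°

From cos δ = sin φ₁ sin φ₂ + cos φ₁ cos φ₂ cos Δλ, the central angle is δ ≈ 1.900 rad (108.8°). The total great-circle distance is δ·R ≈ 1.900 × 3440 ≈ 6535 nmi, so the target fraction is f = 2800/6535 ≈ 0.428.
Interpolate at f ≈ 0.428 with slerp weights a = sin((1−f)δ)/sin δ ≈ 0.935, b = sin(fδ)/sin δ ≈ 0.768.
p = a·p₁ + b·p₂ ≈ (0.227, 0.831, 0.508); φ = arcsin(p_z) ≈ 30.51°, λ = atan2(p_y, p_x) ≈ 74.69°.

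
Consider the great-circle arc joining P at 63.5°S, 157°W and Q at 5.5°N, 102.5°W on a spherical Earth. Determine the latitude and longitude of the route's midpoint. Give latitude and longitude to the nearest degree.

≈ 31°S, 119°W

From cos δ = sin φ₁ sin φ₂ + cos φ₁ cos φ₂ cos Δλ, the central angle is δ ≈ 1.398 rad (80.1°).
Interpolate at f = 1/2 with slerp weights a = sin((1−f)δ)/sin δ ≈ 0.653, b = sin(fδ)/sin δ ≈ 0.653.
p = a·p₁ + b·p₂ ≈ (-0.409, -0.749, -0.522); φ = arcsin(p_z) ≈ -31.46°, λ = atan2(p_y, p_x) ≈ -118.65°.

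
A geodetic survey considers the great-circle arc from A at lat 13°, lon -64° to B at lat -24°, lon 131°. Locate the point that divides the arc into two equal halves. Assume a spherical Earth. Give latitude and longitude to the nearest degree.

≈ lat -36°, lon -133°

Write both endpoints as unit vectors p₁, p₂ with components (cos φ cos λ, cos φ sin λ, sin φ).
The central angle between the endpoints is δ = arccos(p₁·p₂) ≈ 2.828 rad (162.0°).
Interpolate at f = 1/2 with slerp weights a = sin((1−f)δ)/sin δ ≈ 3.204, b = sin(fδ)/sin δ ≈ 3.204.
p = a·p₁ + b·p₂ ≈ (-0.552, -0.597, -0.582); φ = arcsin(p_z) ≈ -35.62°, λ = atan2(p_y, p_x) ≈ -132.75°.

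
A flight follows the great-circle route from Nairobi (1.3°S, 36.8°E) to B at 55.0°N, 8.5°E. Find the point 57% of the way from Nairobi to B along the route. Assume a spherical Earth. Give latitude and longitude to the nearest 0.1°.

The haversine formula gives a central angle δ ≈ 1.063 rad (60.9°) between the endpoints.
Interpolate at f = 0.57 with slerp weights a = sin((1−f)δ)/sin δ ≈ 0.505, b = sin(fδ)/sin δ ≈ 0.652.
p = a·p₁ + b·p₂ ≈ (0.774, 0.358, 0.522); φ = arcsin(p_z) ≈ 31.49°, λ = atan2(p_y, p_x) ≈ 24.80°.

≈ 31.5°N, 24.8°E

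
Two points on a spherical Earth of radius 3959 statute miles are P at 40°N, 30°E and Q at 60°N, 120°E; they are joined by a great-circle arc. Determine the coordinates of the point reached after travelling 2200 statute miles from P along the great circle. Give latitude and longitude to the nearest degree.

From cos δ = sin φ₁ sin φ₂ + cos φ₁ cos φ₂ cos Δλ, the central angle is δ ≈ 0.980 rad (56.2°). The total great-circle distance is δ·R ≈ 0.980 × 3959 ≈ 3881 mi, so the target fraction is f = 2200/3881 ≈ 0.567.
Interpolate at f ≈ 0.567 with slerp weights a = sin((1−f)δ)/sin δ ≈ 0.496, b = sin(fδ)/sin δ ≈ 0.635.
p = a·p₁ + b·p₂ ≈ (0.170, 0.465, 0.869); φ = arcsin(p_z) ≈ 60.32°, λ = atan2(p_y, p_x) ≈ 69.88°.

≈ 60°N, 70°E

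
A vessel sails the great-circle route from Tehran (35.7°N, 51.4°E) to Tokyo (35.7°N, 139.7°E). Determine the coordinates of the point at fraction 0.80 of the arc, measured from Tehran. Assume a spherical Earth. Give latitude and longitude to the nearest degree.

≈ 41°N, 124°E

Convert each endpoint to a unit vector on the sphere (x = cos φ cos λ, y = cos φ sin λ, z = sin φ).
The central angle between the endpoints is δ = arccos(p₁·p₂) ≈ 1.202 rad (68.9°).
Interpolate at f = 0.80 with slerp weights a = sin((1−f)δ)/sin δ ≈ 0.255, b = sin(fδ)/sin δ ≈ 0.879.
p = a·p₁ + b·p₂ ≈ (-0.415, 0.624, 0.662); φ = arcsin(p_z) ≈ 41.46°, λ = atan2(p_y, p_x) ≈ 123.65°.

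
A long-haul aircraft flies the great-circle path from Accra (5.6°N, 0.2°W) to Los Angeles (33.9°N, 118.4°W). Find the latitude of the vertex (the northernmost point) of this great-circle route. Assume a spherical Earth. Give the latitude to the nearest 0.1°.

The great circle lies in the plane with unit normal n̂ = (p₁ × p₂)/|p₁ × p₂|.
Here n̂_z ≈ -0.773; the vertex latitude is φ_max = arccos|n̂_z| ≈ 39.4°.
Check via Clairaut: cos φ_max = |cos φ₁| · sin C = cos(5.6°)·sin(51.0°) ≈ 0.773, again giving ≈ 39.4°.

≈ 39.4°N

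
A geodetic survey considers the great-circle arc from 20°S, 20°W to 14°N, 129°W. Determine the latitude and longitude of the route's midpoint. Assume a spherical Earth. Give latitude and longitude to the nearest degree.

≈ 5°S, 76°W

Write both endpoints as unit vectors p₁, p₂ with components (cos φ cos λ, cos φ sin λ, sin φ).
The central angle between the endpoints is δ = arccos(p₁·p₂) ≈ 1.960 rad (112.3°).
Interpolate at f = 1/2 with slerp weights a = sin((1−f)δ)/sin δ ≈ 0.898, b = sin(fδ)/sin δ ≈ 0.898.
p = a·p₁ + b·p₂ ≈ (0.245, -0.965, -0.090); φ = arcsin(p_z) ≈ -5.16°, λ = atan2(p_y, p_x) ≈ -75.79°.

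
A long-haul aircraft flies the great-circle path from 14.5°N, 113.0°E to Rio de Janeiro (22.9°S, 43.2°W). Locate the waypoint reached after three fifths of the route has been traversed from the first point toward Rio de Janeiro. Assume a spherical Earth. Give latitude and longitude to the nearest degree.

From cos δ = sin φ₁ sin φ₂ + cos φ₁ cos φ₂ cos Δλ, the central angle is δ ≈ 2.722 rad (156.0°).
Interpolate at f = 3/5 with slerp weights a = sin((1−f)δ)/sin δ ≈ 2.177, b = sin(fδ)/sin δ ≈ 2.452.
p = a·p₁ + b·p₂ ≈ (0.823, 0.394, -0.409); φ = arcsin(p_z) ≈ -24.15°, λ = atan2(p_y, p_x) ≈ 25.58°.

≈ 24°S, 26°E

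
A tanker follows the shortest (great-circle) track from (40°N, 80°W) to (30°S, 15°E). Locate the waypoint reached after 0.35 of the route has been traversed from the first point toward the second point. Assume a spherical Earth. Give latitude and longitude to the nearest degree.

Convert each endpoint to a unit vector on the sphere (x = cos φ cos λ, y = cos φ sin λ, z = sin φ).
The central angle between the endpoints is δ = arccos(p₁·p₂) ≈ 1.960 rad (112.3°).
Interpolate at f = 0.35 with slerp weights a = sin((1−f)δ)/sin δ ≈ 1.033, b = sin(fδ)/sin δ ≈ 0.685.
p = a·p₁ + b·p₂ ≈ (0.710, -0.626, 0.322); φ = arcsin(p_z) ≈ 18.78°, λ = atan2(p_y, p_x) ≈ -41.41°.

≈ (19°N, 41°W)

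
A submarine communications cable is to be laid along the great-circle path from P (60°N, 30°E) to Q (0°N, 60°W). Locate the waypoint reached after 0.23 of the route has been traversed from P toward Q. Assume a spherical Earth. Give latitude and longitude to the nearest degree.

≈ (54°N, 7°W)

Convert each endpoint to a unit vector on the sphere (x = cos φ cos λ, y = cos φ sin λ, z = sin φ).
The central angle between the endpoints is δ = arccos(p₁·p₂) ≈ 1.571 rad (90.0°).
Interpolate at f = 0.23 with slerp weights a = sin((1−f)δ)/sin δ ≈ 0.935, b = sin(fδ)/sin δ ≈ 0.353.
p = a·p₁ + b·p₂ ≈ (0.582, -0.072, 0.810); φ = arcsin(p_z) ≈ 54.11°, λ = atan2(p_y, p_x) ≈ -7.08°.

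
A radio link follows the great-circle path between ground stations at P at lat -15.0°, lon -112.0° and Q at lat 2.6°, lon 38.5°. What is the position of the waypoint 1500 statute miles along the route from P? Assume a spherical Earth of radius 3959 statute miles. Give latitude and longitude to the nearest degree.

From cos δ = sin φ₁ sin φ₂ + cos φ₁ cos φ₂ cos Δλ, the central angle is δ ≈ 2.590 rad (148.4°). The total great-circle distance is δ·R ≈ 2.590 × 3959 ≈ 10253 mi, so the target fraction is f = 1500/10253 ≈ 0.146.
Interpolate at f ≈ 0.146 with slerp weights a = sin((1−f)δ)/sin δ ≈ 1.530, b = sin(fδ)/sin δ ≈ 0.706.
p = a·p₁ + b·p₂ ≈ (-0.002, -0.931, -0.364); φ = arcsin(p_z) ≈ -21.34°, λ = atan2(p_y, p_x) ≈ -90.12°.

≈ lat -21°, lon -90°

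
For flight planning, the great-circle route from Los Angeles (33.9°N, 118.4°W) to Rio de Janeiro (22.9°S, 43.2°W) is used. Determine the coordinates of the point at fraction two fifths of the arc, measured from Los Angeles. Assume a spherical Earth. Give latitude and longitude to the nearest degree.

From cos δ = sin φ₁ sin φ₂ + cos φ₁ cos φ₂ cos Δλ, the central angle is δ ≈ 1.593 rad (91.2°).
Interpolate at f = 2/5 with slerp weights a = sin((1−f)δ)/sin δ ≈ 0.817, b = sin(fδ)/sin δ ≈ 0.595.
p = a·p₁ + b·p₂ ≈ (0.077, -0.972, 0.224); φ = arcsin(p_z) ≈ 12.95°, λ = atan2(p_y, p_x) ≈ -85.47°.

≈ (13°N, 85°W)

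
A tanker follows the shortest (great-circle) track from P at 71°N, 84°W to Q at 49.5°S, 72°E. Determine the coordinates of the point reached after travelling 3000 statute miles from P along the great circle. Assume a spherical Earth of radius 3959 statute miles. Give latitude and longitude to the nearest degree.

≈ 59°N, 36°E

Convert each endpoint to a unit vector on the sphere (x = cos φ cos λ, y = cos φ sin λ, z = sin φ).
The central angle between the endpoints is δ = arccos(p₁·p₂) ≈ 2.719 rad (155.8°). The total great-circle distance is δ·R ≈ 2.719 × 3959 ≈ 10766 mi, so the target fraction is f = 3000/10766 ≈ 0.279.
Interpolate at f ≈ 0.279 with slerp weights a = sin((1−f)δ)/sin δ ≈ 2.256, b = sin(fδ)/sin δ ≈ 1.677.
p = a·p₁ + b·p₂ ≈ (0.413, 0.305, 0.858); φ = arcsin(p_z) ≈ 59.08°, λ = atan2(p_y, p_x) ≈ 36.45°.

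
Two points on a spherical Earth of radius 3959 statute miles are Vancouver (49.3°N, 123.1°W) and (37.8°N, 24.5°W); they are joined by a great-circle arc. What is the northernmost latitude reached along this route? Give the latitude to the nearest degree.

The great circle lies in the plane with unit normal n̂ = (p₁ × p₂)/|p₁ × p₂|.
Here n̂_z ≈ +0.553; the vertex latitude is φ_max = arccos|n̂_z| ≈ 56.4°.
Check via Clairaut: cos φ_max = |cos φ₁| · sin C = cos(49.3°)·sin(57.9°) ≈ 0.553, again giving ≈ 56.4°.

≈ 56°N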